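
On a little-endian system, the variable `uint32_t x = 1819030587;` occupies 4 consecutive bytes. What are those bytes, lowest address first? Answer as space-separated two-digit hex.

3B 34 6C 6C

1819030587 in hexadecimal, padded to 32 bits, is 0x6C6C343B.
Split into bytes (most-significant first): 6C 6C 34 3B.
Little-endian stores the least-significant byte at the lowest address.
So at ascending addresses the bytes are 3B 34 6C 6C.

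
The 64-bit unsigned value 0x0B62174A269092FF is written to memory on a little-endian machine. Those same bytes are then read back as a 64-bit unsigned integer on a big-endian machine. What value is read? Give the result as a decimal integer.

Stored little-endian, the bytes at ascending addresses are FF 92 90 26 4A 17 62 0B.
Read back as big-endian, the last byte is least significant, giving 0xFF9290264A17620B.
0xFF9290264A17620B = 18415940320397582859.

18415940320397582859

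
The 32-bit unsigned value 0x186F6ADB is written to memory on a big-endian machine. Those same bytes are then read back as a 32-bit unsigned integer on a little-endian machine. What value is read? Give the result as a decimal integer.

3681185560

Stored big-endian, the bytes at ascending addresses are 18 6F 6A DB.
Read back as little-endian, the first byte is least significant, giving 0xDB6A6F18.
0xDB6A6F18 = 3681185560.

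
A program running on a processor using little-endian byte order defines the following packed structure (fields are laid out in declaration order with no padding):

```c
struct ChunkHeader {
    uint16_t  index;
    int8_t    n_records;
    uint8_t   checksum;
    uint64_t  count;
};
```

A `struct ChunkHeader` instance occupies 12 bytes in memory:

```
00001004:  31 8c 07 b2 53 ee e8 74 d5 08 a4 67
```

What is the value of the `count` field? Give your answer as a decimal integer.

7468103794969603667

`count` follows `index` (2 B), `n_records` (1 B), `checksum` (1 B), so it starts at offset 2 + 1 + 1 = 4 and occupies 8 bytes.
Bytes at offsets 4..11: 53 EE E8 74 D5 08 A4 67.
Little-endian stores the least-significant byte at the lowest address.
Reassemble most-significant byte first: 67 A4 08 D5 74 E8 EE 53 → 0x67A408D574E8EE53.
0x67A408D574E8EE53 = 7468103794969603667.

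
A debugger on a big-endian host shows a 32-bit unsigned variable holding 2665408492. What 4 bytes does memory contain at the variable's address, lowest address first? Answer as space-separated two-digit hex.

9E DE E7 EC

2665408492 in hexadecimal, padded to 32 bits, is 0x9EDEE7EC.
Split into bytes (most-significant first): 9E DE E7 EC.
Big-endian stores the most-significant byte at the lowest address.
So the memory order matches the most-significant-first order: 9E DE E7 EC.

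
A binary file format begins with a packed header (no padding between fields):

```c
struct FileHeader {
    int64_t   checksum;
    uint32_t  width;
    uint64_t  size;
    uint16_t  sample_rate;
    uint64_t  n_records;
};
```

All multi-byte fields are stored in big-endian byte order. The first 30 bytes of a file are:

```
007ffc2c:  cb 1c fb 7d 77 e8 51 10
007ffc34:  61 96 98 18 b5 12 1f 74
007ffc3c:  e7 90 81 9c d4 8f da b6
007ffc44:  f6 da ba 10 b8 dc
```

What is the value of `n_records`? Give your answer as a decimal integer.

15760055365314590940

`n_records` follows `checksum` (8 B), `width` (4 B), `size` (8 B), `sample_rate` (2 B), so it starts at offset 8 + 4 + 8 + 2 = 22 and occupies 8 bytes.
Bytes at offsets 22..29: DA B6 F6 DA BA 10 B8 DC.
Big-endian stores the most-significant byte at the lowest address.
The bytes are already most-significant first: 0xDAB6F6DABA10B8DC.
0xDAB6F6DABA10B8DC = 15760055365314590940.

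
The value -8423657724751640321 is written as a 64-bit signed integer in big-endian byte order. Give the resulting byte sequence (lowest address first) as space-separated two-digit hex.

Two's complement of -8423657724751640321 in 64 bits: 8423657724751640321 = 0x74E6D811F94BF701; invert → 0x8B1927EE06B408FE; add 1 → 0x8B1927EE06B408FF.
Split into bytes (most-significant first): 8B 19 27 EE 06 B4 08 FF.
Big-endian: lowest address holds the most-significant byte.
So the memory order matches the most-significant-first order: 8B 19 27 EE 06 B4 08 FF.

8B 19 27 EE 06 B4 08 FF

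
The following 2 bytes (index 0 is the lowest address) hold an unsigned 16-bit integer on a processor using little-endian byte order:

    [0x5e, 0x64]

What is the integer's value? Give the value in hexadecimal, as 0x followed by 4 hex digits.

In little-endian order the low byte comes first in memory.
Reassemble most-significant byte first: 64 5E → 0x645E.

0x645E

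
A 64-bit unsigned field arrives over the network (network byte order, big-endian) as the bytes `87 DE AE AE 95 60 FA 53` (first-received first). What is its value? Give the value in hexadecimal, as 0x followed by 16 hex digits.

0x87DEAEAE9560FA53

In big-endian order the high byte comes first in memory.
The bytes are already most-significant first: 0x87DEAEAE9560FA53.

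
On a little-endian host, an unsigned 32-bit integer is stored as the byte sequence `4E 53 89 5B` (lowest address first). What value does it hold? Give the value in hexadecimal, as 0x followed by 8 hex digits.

Little-endian stores the least-significant byte at the lowest address.
Reassemble most-significant byte first: 5B 89 53 4E → 0x5B89534E.

0x5B89534E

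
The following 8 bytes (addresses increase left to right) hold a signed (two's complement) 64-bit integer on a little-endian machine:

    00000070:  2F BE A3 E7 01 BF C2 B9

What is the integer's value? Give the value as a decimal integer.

-5061273016308875729

Little-endian stores the least-significant byte at the lowest address.
Reassemble most-significant byte first: B9 C2 BF 01 E7 A3 BE 2F → 0xB9C2BF01E7A3BE2F.
Top bit is set, so as a signed 64-bit value this is 0xB9C2BF01E7A3BE2F − 2^64 = -5061273016308875729.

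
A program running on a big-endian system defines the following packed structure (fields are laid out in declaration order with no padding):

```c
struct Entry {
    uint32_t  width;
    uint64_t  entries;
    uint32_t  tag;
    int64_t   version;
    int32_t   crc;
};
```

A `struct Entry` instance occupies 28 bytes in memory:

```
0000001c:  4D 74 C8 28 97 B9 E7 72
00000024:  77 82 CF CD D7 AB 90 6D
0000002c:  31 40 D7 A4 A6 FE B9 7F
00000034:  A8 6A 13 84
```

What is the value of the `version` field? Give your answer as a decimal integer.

3549073608544270719

`version` follows `width` (4 B), `entries` (8 B), `tag` (4 B), so it starts at offset 4 + 8 + 4 = 16 and occupies 8 bytes.
Bytes at offsets 16..23: 31 40 D7 A4 A6 FE B9 7F.
Big-endian: lowest address holds the most-significant byte.
The bytes are already most-significant first: 0x3140D7A4A6FEB97F.
0x3140D7A4A6FEB97F = 3549073608544270719.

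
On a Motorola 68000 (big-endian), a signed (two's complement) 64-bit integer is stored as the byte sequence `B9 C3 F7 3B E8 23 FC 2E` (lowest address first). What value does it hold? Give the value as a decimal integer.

Big-endian: lowest address holds the most-significant byte.
The bytes are already most-significant first: 0xB9C3F73BE823FC2E.
Top bit is set, so as a signed 64-bit value this is 0xB9C3F73BE823FC2E − 2^64 = -5060929719564501970.

-5060929719564501970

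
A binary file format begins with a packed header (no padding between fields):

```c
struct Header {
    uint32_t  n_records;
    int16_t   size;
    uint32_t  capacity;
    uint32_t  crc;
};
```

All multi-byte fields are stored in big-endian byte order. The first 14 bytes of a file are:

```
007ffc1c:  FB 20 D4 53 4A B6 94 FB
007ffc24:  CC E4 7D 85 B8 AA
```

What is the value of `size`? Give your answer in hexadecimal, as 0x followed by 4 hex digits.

`size` follows `n_records` (4 bytes), so it starts at byte offset 4 and occupies 2 bytes.
Bytes at offsets 4..5: 4A B6.
In big-endian order the high byte comes first in memory.
The bytes are already most-significant first: 0x4AB6.

0x4AB6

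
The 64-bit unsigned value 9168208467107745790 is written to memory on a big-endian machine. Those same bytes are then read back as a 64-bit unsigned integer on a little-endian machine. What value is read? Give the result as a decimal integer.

18343072823234608255

9168208467107745790 in 64-bit hexadecimal is 0x7F3C05068CAF8FFE.
Stored big-endian, the bytes at ascending addresses are 7F 3C 05 06 8C AF 8F FE.
Read back as little-endian, the first byte is least significant, giving 0xFE8FAF8C06053C7F.
0xFE8FAF8C06053C7F = 18343072823234608255.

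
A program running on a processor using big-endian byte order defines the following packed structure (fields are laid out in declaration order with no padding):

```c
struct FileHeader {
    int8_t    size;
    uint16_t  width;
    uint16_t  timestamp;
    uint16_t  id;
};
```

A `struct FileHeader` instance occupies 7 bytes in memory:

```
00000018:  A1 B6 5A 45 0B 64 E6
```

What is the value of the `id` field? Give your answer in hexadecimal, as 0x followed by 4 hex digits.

`id` follows `size` (1 B), `width` (2 B), `timestamp` (2 B), so it starts at offset 1 + 2 + 2 = 5 and occupies 2 bytes.
Bytes at offsets 5..6: 64 E6.
Big-endian: lowest address holds the most-significant byte.
The bytes are already most-significant first: 0x64E6.

0x64E6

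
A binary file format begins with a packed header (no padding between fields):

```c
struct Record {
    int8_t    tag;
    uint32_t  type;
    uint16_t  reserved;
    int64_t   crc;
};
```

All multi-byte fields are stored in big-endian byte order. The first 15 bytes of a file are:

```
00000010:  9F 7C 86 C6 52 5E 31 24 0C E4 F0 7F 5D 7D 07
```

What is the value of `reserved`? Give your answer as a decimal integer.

`reserved` follows `tag` (1 B), `type` (4 B), so it starts at offset 1 + 4 = 5 and occupies 2 bytes.
Bytes at offsets 5..6: 5E 31.
Big-endian: lowest address holds the most-significant byte.
The bytes are already most-significant first: 0x5E31.
0x5E31 = 24113.

24113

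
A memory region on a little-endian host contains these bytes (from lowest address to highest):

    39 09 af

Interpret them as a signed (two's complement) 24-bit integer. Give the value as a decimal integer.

-5306055

Little-endian stores the least-significant byte at the lowest address.
Reassemble most-significant byte first: AF 09 39 → 0xAF0939.
Top bit is set, so as a signed 24-bit value this is 0xAF0939 − 2^24 = -5306055.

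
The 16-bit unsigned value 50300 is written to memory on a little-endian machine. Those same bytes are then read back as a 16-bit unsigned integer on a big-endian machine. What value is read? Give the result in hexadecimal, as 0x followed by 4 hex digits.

50300 in 16-bit hexadecimal is 0xC47C.
Stored little-endian, the bytes at ascending addresses are 7C C4.
Read back as big-endian, the last byte is least significant, giving 0x7CC4.

0x7CC4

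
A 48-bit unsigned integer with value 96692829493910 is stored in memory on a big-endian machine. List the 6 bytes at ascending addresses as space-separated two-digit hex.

57 F1 0D C1 1A 96

96692829493910 in hexadecimal, padded to 48 bits, is 0x57F10DC11A96.
Split into bytes (most-significant first): 57 F1 0D C1 1A 96.
Big-endian: lowest address holds the most-significant byte.
So the memory order matches the most-significant-first order: 57 F1 0D C1 1A 96.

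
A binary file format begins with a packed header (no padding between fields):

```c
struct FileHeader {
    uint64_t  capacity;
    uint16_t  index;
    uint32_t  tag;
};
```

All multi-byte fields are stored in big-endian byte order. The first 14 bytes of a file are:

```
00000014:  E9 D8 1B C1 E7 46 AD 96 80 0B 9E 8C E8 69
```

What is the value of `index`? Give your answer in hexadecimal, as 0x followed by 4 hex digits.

0x800B

`index` follows `capacity` (8 bytes), so it starts at byte offset 8 and occupies 2 bytes.
Bytes at offsets 8..9: 80 0B.
In big-endian order the high byte comes first in memory.
The bytes are already most-significant first: 0x800B.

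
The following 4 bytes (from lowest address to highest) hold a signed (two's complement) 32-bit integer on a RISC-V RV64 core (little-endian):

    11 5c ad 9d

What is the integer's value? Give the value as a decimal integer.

-1649583087

In little-endian order the low byte comes first in memory.
Reassemble most-significant byte first: 9D AD 5C 11 → 0x9DAD5C11.
Top bit is set, so as a signed 32-bit value this is 0x9DAD5C11 − 2^32 = -1649583087.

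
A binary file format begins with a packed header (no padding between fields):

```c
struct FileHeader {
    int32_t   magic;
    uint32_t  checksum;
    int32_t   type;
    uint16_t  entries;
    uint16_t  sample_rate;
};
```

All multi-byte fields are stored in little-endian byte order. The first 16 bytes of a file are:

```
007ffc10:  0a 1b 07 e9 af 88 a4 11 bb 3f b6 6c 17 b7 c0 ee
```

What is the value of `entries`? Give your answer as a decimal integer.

`entries` follows `magic` (4 B), `checksum` (4 B), `type` (4 B), so it starts at offset 4 + 4 + 4 = 12 and occupies 2 bytes.
Bytes at offsets 12..13: 17 B7.
Little-endian stores the least-significant byte at the lowest address.
Reassemble most-significant byte first: B7 17 → 0xB717.
0xB717 = 46871.

46871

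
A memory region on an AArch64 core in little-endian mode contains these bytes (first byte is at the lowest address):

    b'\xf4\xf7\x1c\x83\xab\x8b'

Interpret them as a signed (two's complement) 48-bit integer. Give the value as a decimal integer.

Little-endian: lowest address holds the least-significant byte.
Reassemble most-significant byte first: 8B AB 83 1C F7 F4 → 0x8BAB831CF7F4.
Top bit is set, so as a signed 48-bit value this is 0x8BAB831CF7F4 − 2^48 = -127906221328396.

-127906221328396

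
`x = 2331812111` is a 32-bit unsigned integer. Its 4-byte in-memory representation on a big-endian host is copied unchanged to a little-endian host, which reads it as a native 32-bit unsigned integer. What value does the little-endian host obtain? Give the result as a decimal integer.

2331812111 in 32-bit hexadecimal is 0x8AFCA10F.
Stored big-endian, the bytes at ascending addresses are 8A FC A1 0F.
Read back as little-endian, the first byte is least significant, giving 0x0FA1FC8A.
0x0FA1FC8A = 262274186.

262274186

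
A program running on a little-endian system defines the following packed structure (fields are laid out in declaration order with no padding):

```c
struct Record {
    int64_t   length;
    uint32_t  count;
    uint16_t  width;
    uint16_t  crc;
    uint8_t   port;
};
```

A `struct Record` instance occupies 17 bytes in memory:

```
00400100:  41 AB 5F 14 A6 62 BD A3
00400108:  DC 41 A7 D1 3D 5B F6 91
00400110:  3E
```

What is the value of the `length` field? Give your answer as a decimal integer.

`length` is the first field, at byte offset 0, occupying 8 bytes.
Bytes at offsets 0..7: 41 AB 5F 14 A6 62 BD A3.
Little-endian: lowest address holds the least-significant byte.
Reassemble most-significant byte first: A3 BD 62 A6 14 5F AB 41 → 0xA3BD62A6145FAB41.
Top bit is set, so as a signed 64-bit value this is 0xA3BD62A6145FAB41 − 2^64 = -6648049009483076799.

-6648049009483076799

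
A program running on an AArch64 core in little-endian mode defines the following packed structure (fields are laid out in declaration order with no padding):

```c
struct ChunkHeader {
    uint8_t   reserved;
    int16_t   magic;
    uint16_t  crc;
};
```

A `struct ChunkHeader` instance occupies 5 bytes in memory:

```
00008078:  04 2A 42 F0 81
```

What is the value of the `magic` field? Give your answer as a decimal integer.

`magic` follows `reserved` (1 byte), so it starts at byte offset 1 and occupies 2 bytes.
Bytes at offsets 1..2: 2A 42.
Little-endian: lowest address holds the least-significant byte.
Reassemble most-significant byte first: 42 2A → 0x422A.
0x422A = 16938.

16938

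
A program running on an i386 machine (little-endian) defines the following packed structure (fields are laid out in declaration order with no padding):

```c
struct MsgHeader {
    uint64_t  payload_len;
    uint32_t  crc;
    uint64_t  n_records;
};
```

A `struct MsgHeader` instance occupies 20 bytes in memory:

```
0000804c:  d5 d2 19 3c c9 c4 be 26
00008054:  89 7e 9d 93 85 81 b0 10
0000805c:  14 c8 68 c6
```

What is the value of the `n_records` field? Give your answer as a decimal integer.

14296897005592543621

`n_records` follows `payload_len` (8 B), `crc` (4 B), so it starts at offset 8 + 4 = 12 and occupies 8 bytes.
Bytes at offsets 12..19: 85 81 B0 10 14 C8 68 C6.
Little-endian: lowest address holds the least-significant byte.
Reassemble most-significant byte first: C6 68 C8 14 10 B0 81 85 → 0xC668C81410B08185.
0xC668C81410B08185 = 14296897005592543621.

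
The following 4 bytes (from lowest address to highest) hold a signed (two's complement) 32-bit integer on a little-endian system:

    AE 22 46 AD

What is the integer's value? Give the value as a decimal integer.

-1387912530

In little-endian order the low byte comes first in memory.
Reassemble most-significant byte first: AD 46 22 AE → 0xAD4622AE.
Top bit is set, so as a signed 32-bit value this is 0xAD4622AE − 2^32 = -1387912530.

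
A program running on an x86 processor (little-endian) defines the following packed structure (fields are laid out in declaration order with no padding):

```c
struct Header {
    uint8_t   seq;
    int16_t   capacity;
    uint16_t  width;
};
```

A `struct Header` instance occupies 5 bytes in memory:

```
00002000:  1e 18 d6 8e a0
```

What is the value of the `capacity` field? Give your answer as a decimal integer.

`capacity` follows `seq` (1 byte), so it starts at byte offset 1 and occupies 2 bytes.
Bytes at offsets 1..2: 18 D6.
Little-endian: lowest address holds the least-significant byte.
Reassemble most-significant byte first: D6 18 → 0xD618.
Top bit is set, so as a signed 16-bit value this is 0xD618 − 2^16 = -10728.

-10728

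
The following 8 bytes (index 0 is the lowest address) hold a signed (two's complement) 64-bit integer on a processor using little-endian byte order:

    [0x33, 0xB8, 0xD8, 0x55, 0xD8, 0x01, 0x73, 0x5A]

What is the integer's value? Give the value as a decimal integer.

In little-endian order the low byte comes first in memory.
Reassemble most-significant byte first: 5A 73 01 D8 55 D8 B8 33 → 0x5A7301D855D8B833.
0x5A7301D855D8B833 = 6517555114400069683.

6517555114400069683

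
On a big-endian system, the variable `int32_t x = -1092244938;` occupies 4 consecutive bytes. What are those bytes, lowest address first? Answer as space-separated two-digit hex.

Two's complement of -1092244938 in 32 bits: 1092244938 = 0x411A55CA; invert → 0xBEE5AA35; add 1 → 0xBEE5AA36.
Split into bytes (most-significant first): BE E5 AA 36.
Big-endian stores the most-significant byte at the lowest address.
So the memory order matches the most-significant-first order: BE E5 AA 36.

BE E5 AA 36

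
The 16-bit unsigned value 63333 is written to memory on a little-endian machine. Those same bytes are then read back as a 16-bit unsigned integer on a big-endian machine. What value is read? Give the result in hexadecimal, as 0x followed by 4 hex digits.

0x65F7

63333 in 16-bit hexadecimal is 0xF765.
Stored little-endian, the bytes at ascending addresses are 65 F7.
Read back as big-endian, the last byte is least significant, giving 0x65F7.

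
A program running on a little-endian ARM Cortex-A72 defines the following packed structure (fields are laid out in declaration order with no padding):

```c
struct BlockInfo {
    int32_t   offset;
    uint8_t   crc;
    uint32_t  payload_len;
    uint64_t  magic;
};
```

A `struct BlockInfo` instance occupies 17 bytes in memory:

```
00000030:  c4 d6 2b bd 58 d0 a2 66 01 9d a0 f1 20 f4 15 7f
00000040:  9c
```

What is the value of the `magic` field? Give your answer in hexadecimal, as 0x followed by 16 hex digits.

0x9C7F15F420F1A09D

`magic` follows `offset` (4 B), `crc` (1 B), `payload_len` (4 B), so it starts at offset 4 + 1 + 4 = 9 and occupies 8 bytes.
Bytes at offsets 9..16: 9D A0 F1 20 F4 15 7F 9C.
Little-endian stores the least-significant byte at the lowest address.
Reassemble most-significant byte first: 9C 7F 15 F4 20 F1 A0 9D → 0x9C7F15F420F1A09D.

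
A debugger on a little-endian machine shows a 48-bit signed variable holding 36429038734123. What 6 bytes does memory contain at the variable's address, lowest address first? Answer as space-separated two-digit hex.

36429038734123 in hexadecimal, padded to 48 bits, is 0x2121CBE9CB2B.
Split into bytes (most-significant first): 21 21 CB E9 CB 2B.
Little-endian: lowest address holds the least-significant byte.
So at ascending addresses the bytes are 2B CB E9 CB 21 21.

2B CB E9 CB 21 21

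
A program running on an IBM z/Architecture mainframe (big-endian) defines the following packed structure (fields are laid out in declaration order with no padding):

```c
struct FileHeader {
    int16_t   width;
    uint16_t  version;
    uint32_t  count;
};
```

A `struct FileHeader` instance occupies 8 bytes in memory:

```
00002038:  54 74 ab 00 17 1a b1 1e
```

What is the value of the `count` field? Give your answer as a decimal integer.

387625246

`count` follows `width` (2 B), `version` (2 B), so it starts at offset 2 + 2 = 4 and occupies 4 bytes.
Bytes at offsets 4..7: 17 1A B1 1E.
In big-endian order the high byte comes first in memory.
The bytes are already most-significant first: 0x171AB11E.
0x171AB11E = 387625246.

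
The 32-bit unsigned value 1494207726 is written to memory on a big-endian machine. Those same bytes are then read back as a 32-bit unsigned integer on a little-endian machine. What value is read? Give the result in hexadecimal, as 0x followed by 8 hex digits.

0xEECC0F59

1494207726 in 32-bit hexadecimal is 0x590FCCEE.
Stored big-endian, the bytes at ascending addresses are 59 0F CC EE.
Read back as little-endian, the first byte is least significant, giving 0xEECC0F59.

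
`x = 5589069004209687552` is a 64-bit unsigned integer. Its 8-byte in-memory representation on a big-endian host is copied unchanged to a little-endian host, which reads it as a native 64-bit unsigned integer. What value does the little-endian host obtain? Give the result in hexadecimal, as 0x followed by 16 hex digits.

0x008C10ADA55C904D

5589069004209687552 in 64-bit hexadecimal is 0x4D905CA5AD108C00.
Stored big-endian, the bytes at ascending addresses are 4D 90 5C A5 AD 10 8C 00.
Read back as little-endian, the first byte is least significant, giving 0x008C10ADA55C904D.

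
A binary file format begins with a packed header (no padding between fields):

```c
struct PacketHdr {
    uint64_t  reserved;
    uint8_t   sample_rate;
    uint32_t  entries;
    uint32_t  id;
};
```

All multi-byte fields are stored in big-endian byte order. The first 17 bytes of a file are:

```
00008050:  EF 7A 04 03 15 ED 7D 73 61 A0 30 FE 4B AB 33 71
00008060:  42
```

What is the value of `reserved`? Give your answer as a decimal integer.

`reserved` is the first field, at byte offset 0, occupying 8 bytes.
Bytes at offsets 0..7: EF 7A 04 03 15 ED 7D 73.
In big-endian order the high byte comes first in memory.
The bytes are already most-significant first: 0xEF7A040315ED7D73.
0xEF7A040315ED7D73 = 17256109333522775411.

17256109333522775411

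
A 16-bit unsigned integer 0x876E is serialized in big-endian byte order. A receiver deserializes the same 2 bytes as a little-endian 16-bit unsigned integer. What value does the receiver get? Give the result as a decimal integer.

28295

Stored big-endian, the bytes at ascending addresses are 87 6E.
Read back as little-endian, the first byte is least significant, giving 0x6E87.
0x6E87 = 28295.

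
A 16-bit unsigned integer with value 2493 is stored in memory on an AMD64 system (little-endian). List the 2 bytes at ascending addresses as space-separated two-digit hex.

2493 in hexadecimal, padded to 16 bits, is 0x09BD.
Split into bytes (most-significant first): 09 BD.
Little-endian: lowest address holds the least-significant byte.
So at ascending addresses the bytes are BD 09.

BD 09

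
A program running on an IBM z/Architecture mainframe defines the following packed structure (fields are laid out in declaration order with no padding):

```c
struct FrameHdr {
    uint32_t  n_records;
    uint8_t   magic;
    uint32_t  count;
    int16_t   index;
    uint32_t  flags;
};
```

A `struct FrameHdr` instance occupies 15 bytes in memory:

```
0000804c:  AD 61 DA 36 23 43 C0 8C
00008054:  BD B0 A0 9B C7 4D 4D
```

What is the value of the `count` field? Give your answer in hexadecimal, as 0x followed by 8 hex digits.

0x43C08CBD

`count` follows `n_records` (4 B), `magic` (1 B), so it starts at offset 4 + 1 = 5 and occupies 4 bytes.
Bytes at offsets 5..8: 43 C0 8C BD.
Big-endian stores the most-significant byte at the lowest address.
The bytes are already most-significant first: 0x43C08CBD.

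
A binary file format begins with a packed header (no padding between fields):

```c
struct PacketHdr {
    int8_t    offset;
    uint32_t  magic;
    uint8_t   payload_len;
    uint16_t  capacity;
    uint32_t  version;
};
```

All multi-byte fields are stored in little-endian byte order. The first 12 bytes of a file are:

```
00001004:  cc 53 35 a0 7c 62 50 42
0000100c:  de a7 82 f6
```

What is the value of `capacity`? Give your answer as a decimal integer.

16976

`capacity` follows `offset` (1 B), `magic` (4 B), `payload_len` (1 B), so it starts at offset 1 + 4 + 1 = 6 and occupies 2 bytes.
Bytes at offsets 6..7: 50 42.
Little-endian stores the least-significant byte at the lowest address.
Reassemble most-significant byte first: 42 50 → 0x4250.
0x4250 = 16976.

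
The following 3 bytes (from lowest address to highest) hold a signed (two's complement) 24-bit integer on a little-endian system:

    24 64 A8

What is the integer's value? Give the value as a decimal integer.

Little-endian stores the least-significant byte at the lowest address.
Reassemble most-significant byte first: A8 64 24 → 0xA86424.
Top bit is set, so as a signed 24-bit value this is 0xA86424 − 2^24 = -5741532.

-5741532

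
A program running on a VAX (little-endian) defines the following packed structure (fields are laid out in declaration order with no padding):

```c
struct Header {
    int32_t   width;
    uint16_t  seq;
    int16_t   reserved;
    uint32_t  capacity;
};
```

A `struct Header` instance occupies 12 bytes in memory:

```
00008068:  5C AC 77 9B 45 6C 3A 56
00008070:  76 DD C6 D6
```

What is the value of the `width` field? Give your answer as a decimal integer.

`width` is the first field, at byte offset 0, occupying 4 bytes.
Bytes at offsets 0..3: 5C AC 77 9B.
Little-endian stores the least-significant byte at the lowest address.
Reassemble most-significant byte first: 9B 77 AC 5C → 0x9B77AC5C.
Top bit is set, so as a signed 32-bit value this is 0x9B77AC5C − 2^32 = -1686655908.

-1686655908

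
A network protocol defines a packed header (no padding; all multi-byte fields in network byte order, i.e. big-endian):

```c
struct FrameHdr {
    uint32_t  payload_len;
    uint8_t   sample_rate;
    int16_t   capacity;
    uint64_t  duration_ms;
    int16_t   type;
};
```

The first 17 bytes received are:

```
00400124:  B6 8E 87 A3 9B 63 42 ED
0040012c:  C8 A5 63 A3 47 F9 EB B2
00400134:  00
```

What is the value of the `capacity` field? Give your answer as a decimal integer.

25410

`capacity` follows `payload_len` (4 B), `sample_rate` (1 B), so it starts at offset 4 + 1 = 5 and occupies 2 bytes.
Bytes at offsets 5..6: 63 42.
Big-endian stores the most-significant byte at the lowest address.
The bytes are already most-significant first: 0x6342.
0x6342 = 25410.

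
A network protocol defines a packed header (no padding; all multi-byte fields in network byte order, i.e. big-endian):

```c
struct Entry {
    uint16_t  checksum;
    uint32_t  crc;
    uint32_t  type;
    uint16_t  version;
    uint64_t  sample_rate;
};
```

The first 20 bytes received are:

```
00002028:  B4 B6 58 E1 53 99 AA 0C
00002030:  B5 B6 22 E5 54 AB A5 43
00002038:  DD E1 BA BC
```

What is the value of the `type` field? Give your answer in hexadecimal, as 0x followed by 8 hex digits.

0xAA0CB5B6

`type` follows `checksum` (2 B), `crc` (4 B), so it starts at offset 2 + 4 = 6 and occupies 4 bytes.
Bytes at offsets 6..9: AA 0C B5 B6.
Big-endian stores the most-significant byte at the lowest address.
The bytes are already most-significant first: 0xAA0CB5B6.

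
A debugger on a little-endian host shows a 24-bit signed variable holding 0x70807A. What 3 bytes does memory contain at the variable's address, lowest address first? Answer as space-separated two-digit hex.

7A 80 70

Split into bytes (most-significant first): 70 80 7A.
Little-endian stores the least-significant byte at the lowest address.
So at ascending addresses the bytes are 7A 80 70.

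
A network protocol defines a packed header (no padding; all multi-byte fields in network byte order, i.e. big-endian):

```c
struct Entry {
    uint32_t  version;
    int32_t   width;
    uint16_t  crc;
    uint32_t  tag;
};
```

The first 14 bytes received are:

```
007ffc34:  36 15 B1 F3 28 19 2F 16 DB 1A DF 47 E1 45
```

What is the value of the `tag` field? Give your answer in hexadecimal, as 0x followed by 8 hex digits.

`tag` follows `version` (4 B), `width` (4 B), `crc` (2 B), so it starts at offset 4 + 4 + 2 = 10 and occupies 4 bytes.
Bytes at offsets 10..13: DF 47 E1 45.
Big-endian stores the most-significant byte at the lowest address.
The bytes are already most-significant first: 0xDF47E145.

0xDF47E145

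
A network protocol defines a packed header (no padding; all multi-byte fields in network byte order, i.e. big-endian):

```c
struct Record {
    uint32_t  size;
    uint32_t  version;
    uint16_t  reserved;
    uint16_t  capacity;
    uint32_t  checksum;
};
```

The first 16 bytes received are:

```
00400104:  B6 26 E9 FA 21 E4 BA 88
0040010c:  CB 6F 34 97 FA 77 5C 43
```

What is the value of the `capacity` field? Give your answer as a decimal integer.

13463

`capacity` follows `size` (4 B), `version` (4 B), `reserved` (2 B), so it starts at offset 4 + 4 + 2 = 10 and occupies 2 bytes.
Bytes at offsets 10..11: 34 97.
Big-endian: lowest address holds the most-significant byte.
The bytes are already most-significant first: 0x3497.
0x3497 = 13463.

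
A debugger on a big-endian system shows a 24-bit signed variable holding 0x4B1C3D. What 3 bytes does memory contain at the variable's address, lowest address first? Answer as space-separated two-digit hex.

4B 1C 3D

Split into bytes (most-significant first): 4B 1C 3D.
Big-endian: lowest address holds the most-significant byte.
So the memory order matches the most-significant-first order: 4B 1C 3D.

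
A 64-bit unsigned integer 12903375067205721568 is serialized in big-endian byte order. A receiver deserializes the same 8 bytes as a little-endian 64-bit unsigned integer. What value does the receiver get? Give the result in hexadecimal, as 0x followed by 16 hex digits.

0xE0DD6D3442FF11B3

12903375067205721568 in 64-bit hexadecimal is 0xB311FF42346DDDE0.
Stored big-endian, the bytes at ascending addresses are B3 11 FF 42 34 6D DD E0.
Read back as little-endian, the first byte is least significant, giving 0xE0DD6D3442FF11B3.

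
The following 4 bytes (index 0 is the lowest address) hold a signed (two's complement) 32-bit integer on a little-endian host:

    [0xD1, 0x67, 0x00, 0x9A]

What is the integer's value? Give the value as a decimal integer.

Little-endian: lowest address holds the least-significant byte.
Reassemble most-significant byte first: 9A 00 67 D1 → 0x9A0067D1.
Top bit is set, so as a signed 32-bit value this is 0x9A0067D1 − 2^32 = -1711249455.

-1711249455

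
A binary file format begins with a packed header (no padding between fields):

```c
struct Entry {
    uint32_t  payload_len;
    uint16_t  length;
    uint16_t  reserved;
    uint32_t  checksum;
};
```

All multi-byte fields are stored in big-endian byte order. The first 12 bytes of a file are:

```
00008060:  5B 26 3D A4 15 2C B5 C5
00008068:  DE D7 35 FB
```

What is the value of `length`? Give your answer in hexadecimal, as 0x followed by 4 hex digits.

`length` follows `payload_len` (4 bytes), so it starts at byte offset 4 and occupies 2 bytes.
Bytes at offsets 4..5: 15 2C.
Big-endian stores the most-significant byte at the lowest address.
The bytes are already most-significant first: 0x152C.

0x152C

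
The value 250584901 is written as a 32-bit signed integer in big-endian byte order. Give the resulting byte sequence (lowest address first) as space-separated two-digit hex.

0E EF 9F 45

250584901 in hexadecimal, padded to 32 bits, is 0x0EEF9F45.
Split into bytes (most-significant first): 0E EF 9F 45.
Big-endian: lowest address holds the most-significant byte.
So the memory order matches the most-significant-first order: 0E EF 9F 45.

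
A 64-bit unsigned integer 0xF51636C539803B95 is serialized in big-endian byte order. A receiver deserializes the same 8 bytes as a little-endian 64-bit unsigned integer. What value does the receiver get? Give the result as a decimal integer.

10753329520887338741

Stored big-endian, the bytes at ascending addresses are F5 16 36 C5 39 80 3B 95.
Read back as little-endian, the first byte is least significant, giving 0x953B8039C53616F5.
0x953B8039C53616F5 = 10753329520887338741.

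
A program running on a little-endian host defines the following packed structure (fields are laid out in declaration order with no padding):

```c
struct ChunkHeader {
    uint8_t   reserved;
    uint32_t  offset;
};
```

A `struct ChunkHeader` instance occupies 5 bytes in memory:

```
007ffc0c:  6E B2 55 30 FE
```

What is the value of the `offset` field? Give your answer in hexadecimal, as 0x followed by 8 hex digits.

`offset` follows `reserved` (1 byte), so it starts at byte offset 1 and occupies 4 bytes.
Bytes at offsets 1..4: B2 55 30 FE.
In little-endian order the low byte comes first in memory.
Reassemble most-significant byte first: FE 30 55 B2 → 0xFE3055B2.

0xFE3055B2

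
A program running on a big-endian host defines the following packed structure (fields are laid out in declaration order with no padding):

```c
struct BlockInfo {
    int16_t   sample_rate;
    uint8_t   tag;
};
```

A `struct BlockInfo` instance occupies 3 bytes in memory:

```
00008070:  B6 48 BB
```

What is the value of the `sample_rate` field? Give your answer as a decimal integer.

`sample_rate` is the first field, at byte offset 0, occupying 2 bytes.
Bytes at offsets 0..1: B6 48.
In big-endian order the high byte comes first in memory.
The bytes are already most-significant first: 0xB648.
Top bit is set, so as a signed 16-bit value this is 0xB648 − 2^16 = -18872.

-18872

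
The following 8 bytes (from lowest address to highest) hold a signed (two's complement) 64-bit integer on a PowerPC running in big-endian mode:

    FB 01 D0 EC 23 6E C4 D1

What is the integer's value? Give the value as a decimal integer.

In big-endian order the high byte comes first in memory.
The bytes are already most-significant first: 0xFB01D0EC236EC4D1.
Top bit is set, so as a signed 64-bit value this is 0xFB01D0EC236EC4D1 − 2^64 = -359776782587607855.

-359776782587607855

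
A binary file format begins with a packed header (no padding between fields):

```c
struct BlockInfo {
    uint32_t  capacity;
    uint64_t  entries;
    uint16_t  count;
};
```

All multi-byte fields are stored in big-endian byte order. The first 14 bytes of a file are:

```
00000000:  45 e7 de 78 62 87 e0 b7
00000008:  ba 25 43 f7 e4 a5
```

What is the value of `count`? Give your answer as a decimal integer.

`count` follows `capacity` (4 B), `entries` (8 B), so it starts at offset 4 + 8 = 12 and occupies 2 bytes.
Bytes at offsets 12..13: E4 A5.
Big-endian: lowest address holds the most-significant byte.
The bytes are already most-significant first: 0xE4A5.
0xE4A5 = 58533.

58533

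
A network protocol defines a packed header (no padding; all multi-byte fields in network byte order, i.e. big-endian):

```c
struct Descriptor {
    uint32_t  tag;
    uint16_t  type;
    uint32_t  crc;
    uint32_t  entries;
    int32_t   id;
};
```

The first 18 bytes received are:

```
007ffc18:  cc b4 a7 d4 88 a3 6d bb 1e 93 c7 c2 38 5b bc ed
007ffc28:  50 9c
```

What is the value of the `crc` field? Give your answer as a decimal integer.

1840979603

`crc` follows `tag` (4 B), `type` (2 B), so it starts at offset 4 + 2 = 6 and occupies 4 bytes.
Bytes at offsets 6..9: 6D BB 1E 93.
Big-endian stores the most-significant byte at the lowest address.
The bytes are already most-significant first: 0x6DBB1E93.
0x6DBB1E93 = 1840979603.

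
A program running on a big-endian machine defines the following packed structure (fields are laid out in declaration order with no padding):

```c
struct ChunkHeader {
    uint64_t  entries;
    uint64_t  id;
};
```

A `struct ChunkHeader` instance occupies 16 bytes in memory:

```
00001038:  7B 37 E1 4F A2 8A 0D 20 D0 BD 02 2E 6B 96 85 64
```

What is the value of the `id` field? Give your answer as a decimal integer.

`id` follows `entries` (8 bytes), so it starts at byte offset 8 and occupies 8 bytes.
Bytes at offsets 8..15: D0 BD 02 2E 6B 96 85 64.
Big-endian stores the most-significant byte at the lowest address.
The bytes are already most-significant first: 0xD0BD022E6B968564.
0xD0BD022E6B968564 = 15041180728884102500.

15041180728884102500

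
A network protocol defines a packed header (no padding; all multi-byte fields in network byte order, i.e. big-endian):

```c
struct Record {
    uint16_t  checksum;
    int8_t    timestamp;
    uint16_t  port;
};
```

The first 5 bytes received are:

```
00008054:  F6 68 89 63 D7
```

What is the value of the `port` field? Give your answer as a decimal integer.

`port` follows `checksum` (2 B), `timestamp` (1 B), so it starts at offset 2 + 1 = 3 and occupies 2 bytes.
Bytes at offsets 3..4: 63 D7.
In big-endian order the high byte comes first in memory.
The bytes are already most-significant first: 0x63D7.
0x63D7 = 25559.

25559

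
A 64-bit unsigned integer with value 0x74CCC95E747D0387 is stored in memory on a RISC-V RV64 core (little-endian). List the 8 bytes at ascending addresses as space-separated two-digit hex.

87 03 7D 74 5E C9 CC 74

Split into bytes (most-significant first): 74 CC C9 5E 74 7D 03 87.
Little-endian: lowest address holds the least-significant byte.
So at ascending addresses the bytes are 87 03 7D 74 5E C9 CC 74.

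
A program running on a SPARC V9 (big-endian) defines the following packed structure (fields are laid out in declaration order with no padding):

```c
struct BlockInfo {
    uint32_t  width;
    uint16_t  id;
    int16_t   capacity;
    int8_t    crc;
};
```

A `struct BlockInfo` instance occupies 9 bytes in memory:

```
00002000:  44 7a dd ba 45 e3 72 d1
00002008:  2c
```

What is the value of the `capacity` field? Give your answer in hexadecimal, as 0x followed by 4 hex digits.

`capacity` follows `width` (4 B), `id` (2 B), so it starts at offset 4 + 2 = 6 and occupies 2 bytes.
Bytes at offsets 6..7: 72 D1.
Big-endian stores the most-significant byte at the lowest address.
The bytes are already most-significant first: 0x72D1.

0x72D1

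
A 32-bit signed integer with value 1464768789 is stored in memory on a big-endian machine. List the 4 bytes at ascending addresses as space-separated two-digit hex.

1464768789 in hexadecimal, padded to 32 bits, is 0x574E9915.
Split into bytes (most-significant first): 57 4E 99 15.
In big-endian order the high byte comes first in memory.
So the memory order matches the most-significant-first order: 57 4E 99 15.

57 4E 99 15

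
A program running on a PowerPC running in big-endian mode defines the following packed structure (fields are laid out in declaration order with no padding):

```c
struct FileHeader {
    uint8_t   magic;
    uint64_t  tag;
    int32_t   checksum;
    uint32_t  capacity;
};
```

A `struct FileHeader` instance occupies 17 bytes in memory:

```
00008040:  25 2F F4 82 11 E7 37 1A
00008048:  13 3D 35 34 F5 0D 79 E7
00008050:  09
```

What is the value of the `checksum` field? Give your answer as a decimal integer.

`checksum` follows `magic` (1 B), `tag` (8 B), so it starts at offset 1 + 8 = 9 and occupies 4 bytes.
Bytes at offsets 9..12: 3D 35 34 F5.
Big-endian stores the most-significant byte at the lowest address.
The bytes are already most-significant first: 0x3D3534F5.
0x3D3534F5 = 1026897141.

1026897141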